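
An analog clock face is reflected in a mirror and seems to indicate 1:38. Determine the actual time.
Reflection across the vertical (12-6) axis maps a hand at angle A degrees to (360 - A) degrees, which sends a reading of T minutes past 12:00 to (720 - T) minutes past 12:00.
Mirror reads 1:38 = 98 minutes past 12:00.
Actual time: (720 - 98) mod 720 = 622 minutes = 10:22.

Final answer: 10:22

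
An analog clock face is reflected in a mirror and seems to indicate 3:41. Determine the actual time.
Reflection across the vertical (12-6) axis maps a hand at angle A degrees to (360 - A) degrees, which sends a reading of T minutes past 12:00 to (720 - T) minutes past 12:00.
Mirror reads 3:41 = 221 minutes past 12:00.
Actual time: (720 - 221) mod 720 = 499 minutes = 8:19.

Final answer: 8:19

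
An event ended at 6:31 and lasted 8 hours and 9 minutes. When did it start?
Starting time: 6:31 = 391 total minutes past 12:00
Subtracting: 8 hours and 9 minutes = 489 minutes
391 - 489 = -98 (negative, add 12 hours = 720) = 622 minutes
= 10 hours and 22 minutes past 12:00 = 10:22

Final answer: 10:22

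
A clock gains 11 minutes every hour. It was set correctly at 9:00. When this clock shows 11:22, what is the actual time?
For every 60 true minutes, the faulty clock advances 71 minutes, so 1 faulty-clock minute corresponds to 60/71 true minutes.
From 9:00 to 11:22 on the faulty dial is 142 minutes.
True elapsed: 142 x 60/71 = 120 minutes = 2 hours.
True time: 9:00 + 2 hours = 11:00.

Final answer: 11:00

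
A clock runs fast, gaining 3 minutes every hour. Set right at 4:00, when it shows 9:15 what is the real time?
For every 60 true minutes, the faulty clock advances 63 minutes, so 1 faulty-clock minute corresponds to 60/63 true minutes.
From 4:00 to 9:15 on the faulty dial is 315 minutes.
True elapsed: 315 x 60/63 = 300 minutes = 5 hours.
True time: 4:00 + 5 hours = 9:00.

Final answer: 9:00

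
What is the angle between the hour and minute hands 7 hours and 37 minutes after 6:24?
First find the time 7 hours and 37 minutes after 6:24.
Total minutes: 6 x 60 + 24 + 7 x 60 + 37 = 841.
841 mod 720 = 121 minutes = 2:01.
Now compute the angle at 2:01:
Hour hand: 2 x 30 + 1 x 0.5 = 60.5 degrees
Minute hand: 1 x 6 = 6 degrees
Difference: |60.5 - 6| = 54.5 degrees
The angle is 54.5 degrees

Final answer: 54.5 degrees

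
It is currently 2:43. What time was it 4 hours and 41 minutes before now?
Starting time: 2:43 = 163 total minutes past 12:00
Subtracting: 4 hours and 41 minutes = 281 minutes
163 - 281 = -118 (negative, add 12 hours = 720) = 602 minutes
= 10 hours and 2 minutes past 12:00 = 10:02

Final answer: 10:02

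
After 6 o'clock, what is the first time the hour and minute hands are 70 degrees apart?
At t minutes past 6:00, the hour hand is at 30 x 6 + 0.5t degrees and the minute hand is at 6t degrees.
The smaller angle between them is 70 degrees when |30H - 5.5t| = 70 or |30H - 5.5t| = 290.
With H = 6, solve 30 x 6 - 5.5t = +/- target for each target:
  t = (30 x 6 - 70) / 5.5 = 20
  t = (30 x 6 + 70) / 5.5 = 45.45
  t = (30 x 6 - 290) / 5.5 = -20 (outside (0, 60))
  t = (30 x 6 + 290) / 5.5 = 85.45 (outside (0, 60))
Valid solutions in (0, 60): {20, 45.45} minutes.
The first occurrence is t = 20 minutes.
The hands form a 70-degree angle at 20 minutes past 6:00.

Final answer: 20 minutes past 6:00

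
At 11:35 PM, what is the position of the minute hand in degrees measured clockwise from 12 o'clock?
The minute hand moves 6 degrees per minute.
At 11:35: 35 x 6 = 210 degrees

Final answer: 210 degrees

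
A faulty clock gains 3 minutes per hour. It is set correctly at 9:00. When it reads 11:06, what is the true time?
For every 60 true minutes, the faulty clock advances 63 minutes, so 1 faulty-clock minute corresponds to 60/63 true minutes.
From 9:00 to 11:06 on the faulty dial is 126 minutes.
True elapsed: 126 x 60/63 = 120 minutes = 2 hours.
True time: 9:00 + 2 hours = 11:00.

Final answer: 11:00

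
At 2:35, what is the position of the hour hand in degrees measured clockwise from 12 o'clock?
The hour hand moves 30 degrees per hour and 0.5 degrees per minute.
At 2:35: (2) x 30 + 35 x 0.5 = 60 + 17.5 = 77.5 degrees

Final answer: 77.5 degrees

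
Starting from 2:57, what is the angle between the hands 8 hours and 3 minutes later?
First find the time 8 hours and 3 minutes after 2:57.
Total minutes: 2 x 60 + 57 + 8 x 60 + 3 = 660.
660 mod 720 = 660 minutes = 11:00.
Now compute the angle at 11:00:
Hour hand: 11 x 30 + 0 x 0.5 = 330 degrees
Minute hand: 0 x 6 = 0 degrees
Difference: |330 - 0| = 330 degrees
Smaller angle: 360 - 330 = 30 degrees

Final answer: 30 degrees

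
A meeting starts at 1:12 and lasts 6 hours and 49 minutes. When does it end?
Starting time: 1:12
Adding 49 minutes to 12 minutes: 12 + 49 = 61 minutes = 1 hour and 1 minute
Adding 6 hours: 1 + 6 + 1 (carry) = 8
Final time: 8:01

Final answer: 8:01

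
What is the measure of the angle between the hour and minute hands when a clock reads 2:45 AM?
Hour hand position: 2 x 30 + 45 x 0.5 = 82.5 degrees
Minute hand position: 45 x 6 = 270 degrees
Difference: |82.5 - 270| = 187.5 degrees
Since 187.5 > 180, the smaller angle is 360 - 187.5 = 172.5 degrees

Final answer: 172.5 degrees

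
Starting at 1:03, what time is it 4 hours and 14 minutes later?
Starting time: 1:03
Adding 14 minutes to 3 minutes: 3 + 14 = 17 minutes
Adding 4 hours: 1 + 4 = 5
Final time: 5:17

Final answer: 5:17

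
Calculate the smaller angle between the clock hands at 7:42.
Hour hand position: 7 x 30 + 42 x 0.5 = 231 degrees
Minute hand position: 42 x 6 = 252 degrees
Difference: |231 - 252| = 21 degrees
The angle between the hands is 21 degrees

Final answer: 21 degrees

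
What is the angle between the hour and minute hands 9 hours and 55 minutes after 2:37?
First find the time 9 hours and 55 minutes after 2:37.
Total minutes: 2 x 60 + 37 + 9 x 60 + 55 = 752.
752 mod 720 = 32 minutes = 12:32.
Now compute the angle at 12:32:
Hour hand: 0 x 30 + 32 x 0.5 = 16 degrees
Minute hand: 32 x 6 = 192 degrees
Difference: |16 - 192| = 176 degrees
The angle is 176 degrees

Final answer: 176 degrees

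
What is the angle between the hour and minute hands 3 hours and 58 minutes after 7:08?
First find the time 3 hours and 58 minutes after 7:08.
Total minutes: 7 x 60 + 8 + 3 x 60 + 58 = 666.
666 mod 720 = 666 minutes = 11:06.
Now compute the angle at 11:06:
Hour hand: 11 x 30 + 6 x 0.5 = 333 degrees
Minute hand: 6 x 6 = 36 degrees
Difference: |333 - 36| = 297 degrees
Smaller angle: 360 - 297 = 63 degrees

Final answer: 63 degrees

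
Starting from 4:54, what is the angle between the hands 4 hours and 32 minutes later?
First find the time 4 hours and 32 minutes after 4:54.
Total minutes: 4 x 60 + 54 + 4 x 60 + 32 = 566.
566 mod 720 = 566 minutes = 9:26.
Now compute the angle at 9:26:
Hour hand: 9 x 30 + 26 x 0.5 = 283 degrees
Minute hand: 26 x 6 = 156 degrees
Difference: |283 - 156| = 127 degrees
The angle is 127 degrees

Final answer: 127 degrees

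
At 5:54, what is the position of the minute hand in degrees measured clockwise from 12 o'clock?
The minute hand moves 6 degrees per minute.
At 5:54: 54 x 6 = 324 degrees

Final answer: 324 degrees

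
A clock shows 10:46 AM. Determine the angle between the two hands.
Hour hand position: 10 x 30 + 46 x 0.5 = 323 degrees
Minute hand position: 46 x 6 = 276 degrees
Difference: |323 - 276| = 47 degrees
The angle between the hands is 47 degrees

Final answer: 47 degrees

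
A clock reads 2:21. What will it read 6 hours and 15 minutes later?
Starting time: 2:21
Adding 15 minutes to 21 minutes: 21 + 15 = 36 minutes
Adding 6 hours: 2 + 6 = 8
Final time: 8:36

Final answer: 8:36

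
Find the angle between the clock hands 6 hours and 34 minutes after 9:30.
First find the time 6 hours and 34 minutes after 9:30.
Total minutes: 9 x 60 + 30 + 6 x 60 + 34 = 964.
964 mod 720 = 244 minutes = 4:04.
Now compute the angle at 4:04:
Hour hand: 4 x 30 + 4 x 0.5 = 122 degrees
Minute hand: 4 x 6 = 24 degrees
Difference: |122 - 24| = 98 degrees
The angle is 98 degrees

Final answer: 98 degrees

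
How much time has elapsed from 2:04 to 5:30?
From 2:04 to 5:30:
(5 x 60 + 30) - (2 x 60 + 4) = 330 - 124 = 206 minutes
= 3 hours and 26 minutes

Final answer: 3 hours and 26 minutes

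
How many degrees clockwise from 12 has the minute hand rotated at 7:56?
The minute hand moves 6 degrees per minute.
At 7:56: 56 x 6 = 336 degrees

Final answer: 336 degrees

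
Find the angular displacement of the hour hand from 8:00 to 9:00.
The hour hand moves 0.5 degrees per minute.
Time elapsed: 9:00 - 8:00 = 60 minutes
Angular displacement: 60 x 0.5 = 30 degrees

Final answer: 30 degrees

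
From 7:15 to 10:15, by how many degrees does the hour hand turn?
The hour hand moves 0.5 degrees per minute.
Time elapsed: 10:15 - 7:15 = 180 minutes
Angular displacement: 180 x 0.5 = 90 degrees

Final answer: 90 degrees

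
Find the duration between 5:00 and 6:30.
From 5:00 to 6:30:
(6 x 60 + 30) - (5 x 60 + 0) = 390 - 300 = 90 minutes
= 1 hour and 30 minutes

Final answer: 1 hour and 30 minutes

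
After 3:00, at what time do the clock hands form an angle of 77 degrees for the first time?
At t minutes past 3:00, the hour hand is at 30 x 3 + 0.5t degrees and the minute hand is at 6t degrees.
The smaller angle between them is 77 degrees when |30H - 5.5t| = 77 or |30H - 5.5t| = 283.
With H = 3, solve 30 x 3 - 5.5t = +/- target for each target:
  t = (30 x 3 - 77) / 5.5 = 2.36
  t = (30 x 3 + 77) / 5.5 = 30.36
  t = (30 x 3 - 283) / 5.5 = -35.09 (outside (0, 60))
  t = (30 x 3 + 283) / 5.5 = 67.82 (outside (0, 60))
Valid solutions in (0, 60): {2.36, 30.36} minutes.
The first occurrence is t = 2.36 minutes.
The hands form a 77-degree angle at 2.36 minutes past 3:00.

Final answer: 2.36 minutes past 3:00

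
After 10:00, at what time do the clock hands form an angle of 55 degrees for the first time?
At t minutes past 10:00, the hour hand is at 30 x 10 + 0.5t degrees and the minute hand is at 6t degrees.
The smaller angle between them is 55 degrees when |30H - 5.5t| = 55 or |30H - 5.5t| = 305.
With H = 10, solve 30 x 10 - 5.5t = +/- target for each target:
  t = (30 x 10 - 55) / 5.5 = 44.55
  t = (30 x 10 + 55) / 5.5 = 64.55 (outside (0, 60))
  t = (30 x 10 - 305) / 5.5 = -0.91 (outside (0, 60))
  t = (30 x 10 + 305) / 5.5 = 110 (outside (0, 60))
Valid solutions in (0, 60): {44.55} minutes.
The first occurrence is t = 44.55 minutes.
The hands form a 55-degree angle at 44.55 minutes past 10:00.

Final answer: 44.55 minutes past 10:00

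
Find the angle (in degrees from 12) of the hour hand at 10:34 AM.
The hour hand moves 30 degrees per hour and 0.5 degrees per minute.
At 10:34: (10) x 30 + 34 x 0.5 = 300 + 17 = 317 degrees

Final answer: 317 degrees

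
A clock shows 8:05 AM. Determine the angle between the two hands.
Hour hand position: 8 x 30 + 5 x 0.5 = 242.5 degrees
Minute hand position: 5 x 6 = 30 degrees
Difference: |242.5 - 30| = 212.5 degrees
Since 212.5 > 180, the smaller angle is 360 - 212.5 = 147.5 degrees

Final answer: 147.5 degrees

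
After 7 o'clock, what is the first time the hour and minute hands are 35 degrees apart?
At t minutes past 7:00, the hour hand is at 30 x 7 + 0.5t degrees and the minute hand is at 6t degrees.
The smaller angle between them is 35 degrees when |30H - 5.5t| = 35 or |30H - 5.5t| = 325.
With H = 7, solve 30 x 7 - 5.5t = +/- target for each target:
  t = (30 x 7 - 35) / 5.5 = 31.82
  t = (30 x 7 + 35) / 5.5 = 44.55
  t = (30 x 7 - 325) / 5.5 = -20.91 (outside (0, 60))
  t = (30 x 7 + 325) / 5.5 = 97.27 (outside (0, 60))
Valid solutions in (0, 60): {31.82, 44.55} minutes.
The first occurrence is t = 31.82 minutes.
The hands form a 35-degree angle at 31.82 minutes past 7:00.

Final answer: 31.82 minutes past 7:00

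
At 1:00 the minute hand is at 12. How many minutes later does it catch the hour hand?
The minute hand gains 5.5 degrees per minute on the hour hand.
At 1:00, the hour hand is at 30 degrees and the minute hand is at 0 degrees.
The gap is 30 degrees. Time to close: 30/5.5 = 60 x 1/11 = 5.45 minutes.
The hands overlap at 5.45 minutes past 1:00.

Final answer: 5.45 minutes past 1:00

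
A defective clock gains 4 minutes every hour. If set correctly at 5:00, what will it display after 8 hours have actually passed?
For every 60 true minutes, the faulty clock advances 60 + 4 = 64 minutes.
True elapsed: 8 hours = 480 minutes.
Faulty clock advances: 480 x 64/60 = 512 minutes (drift: 32 minutes ahead).
Shown time: 5:00 + 512 minutes = 1:32.

Final answer: 1:32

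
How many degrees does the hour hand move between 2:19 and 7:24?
The hour hand moves 0.5 degrees per minute.
Time elapsed: 7:24 - 2:19 = 305 minutes
Angular displacement: 305 x 0.5 = 152.5 degrees

Final answer: 152.5 degrees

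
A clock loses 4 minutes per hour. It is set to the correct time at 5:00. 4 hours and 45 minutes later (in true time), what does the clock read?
For every 60 true minutes, the faulty clock advances 60 - 4 = 56 minutes.
True elapsed: 4 hours and 45 minutes = 285 minutes.
Faulty clock advances: 285 x 56/60 = 266 minutes (drift: 19 minutes behind).
Shown time: 5:00 + 266 minutes = 9:26.

Final answer: 9:26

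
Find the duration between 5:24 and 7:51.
From 5:24 to 7:51:
(7 x 60 + 51) - (5 x 60 + 24) = 471 - 324 = 147 minutes
= 2 hours and 27 minutes

Final answer: 2 hours and 27 minutes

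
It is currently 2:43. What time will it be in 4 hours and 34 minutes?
Starting time: 2:43
Adding 34 minutes to 43 minutes: 43 + 34 = 77 minutes = 1 hour and 17 minutes
Adding 4 hours: 2 + 4 + 1 (carry) = 7
Final time: 7:17

Final answer: 7:17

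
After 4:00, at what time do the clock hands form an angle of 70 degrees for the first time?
At t minutes past 4:00, the hour hand is at 30 x 4 + 0.5t degrees and the minute hand is at 6t degrees.
The smaller angle between them is 70 degrees when |30H - 5.5t| = 70 or |30H - 5.5t| = 290.
With H = 4, solve 30 x 4 - 5.5t = +/- target for each target:
  t = (30 x 4 - 70) / 5.5 = 9.09
  t = (30 x 4 + 70) / 5.5 = 34.55
  t = (30 x 4 - 290) / 5.5 = -30.91 (outside (0, 60))
  t = (30 x 4 + 290) / 5.5 = 74.55 (outside (0, 60))
Valid solutions in (0, 60): {9.09, 34.55} minutes.
The first occurrence is t = 9.09 minutes.
The hands form a 70-degree angle at 9.09 minutes past 4:00.

Final answer: 9.09 minutes past 4:00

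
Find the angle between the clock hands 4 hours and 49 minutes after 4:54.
First find the time 4 hours and 49 minutes after 4:54.
Total minutes: 4 x 60 + 54 + 4 x 60 + 49 = 583.
583 mod 720 = 583 minutes = 9:43.
Now compute the angle at 9:43:
Hour hand: 9 x 30 + 43 x 0.5 = 291.5 degrees
Minute hand: 43 x 6 = 258 degrees
Difference: |291.5 - 258| = 33.5 degrees
The angle is 33.5 degrees

Final answer: 33.5 degrees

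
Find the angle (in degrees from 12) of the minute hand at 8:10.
The minute hand moves 6 degrees per minute.
At 8:10: 10 x 6 = 60 degrees

Final answer: 60 degrees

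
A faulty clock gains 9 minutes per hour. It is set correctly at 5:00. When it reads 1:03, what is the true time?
For every 60 true minutes, the faulty clock advances 69 minutes, so 1 faulty-clock minute corresponds to 60/69 true minutes.
From 5:00 to 1:03 on the faulty dial is 483 minutes.
True elapsed: 483 x 60/69 = 420 minutes = 7 hours.
True time: 5:00 + 7 hours = 12:00.

Final answer: 12:00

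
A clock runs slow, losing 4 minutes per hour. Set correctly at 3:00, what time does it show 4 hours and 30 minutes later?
For every 60 true minutes, the faulty clock advances 60 - 4 = 56 minutes.
True elapsed: 4 hours and 30 minutes = 270 minutes.
Faulty clock advances: 270 x 56/60 = 252 minutes (drift: 18 minutes behind).
Shown time: 3:00 + 252 minutes = 7:12.

Final answer: 7:12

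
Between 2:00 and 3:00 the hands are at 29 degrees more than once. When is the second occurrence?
At t minutes past 2:00, the hour hand is at 30 x 2 + 0.5t degrees and the minute hand is at 6t degrees.
The smaller angle between them is 29 degrees when |30H - 5.5t| = 29 or |30H - 5.5t| = 331.
With H = 2, solve 30 x 2 - 5.5t = +/- target for each target:
  t = (30 x 2 - 29) / 5.5 = 5.64
  t = (30 x 2 + 29) / 5.5 = 16.18
  t = (30 x 2 - 331) / 5.5 = -49.27 (outside (0, 60))
  t = (30 x 2 + 331) / 5.5 = 71.09 (outside (0, 60))
Valid solutions in (0, 60): {5.64, 16.18} minutes.
The second occurrence is t = 16.18 minutes.
The hands form a 29-degree angle at 16.18 minutes past 2:00.

Final answer: 16.18 minutes past 2:00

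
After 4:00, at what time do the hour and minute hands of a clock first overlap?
The minute hand gains 5.5 degrees per minute on the hour hand.
At 4:00, the hour hand is at 120 degrees and the minute hand is at 0 degrees.
The gap is 120 degrees. Time to close: 120/5.5 = 60 x 4/11 = 21.82 minutes.
The hands overlap at 21.82 minutes past 4:00.

Final answer: 21.82 minutes past 4:00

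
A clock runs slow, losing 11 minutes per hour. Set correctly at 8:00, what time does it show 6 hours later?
For every 60 true minutes, the faulty clock advances 60 - 11 = 49 minutes.
True elapsed: 6 hours = 360 minutes.
Faulty clock advances: 360 x 49/60 = 294 minutes (drift: 66 minutes behind).
Shown time: 8:00 + 294 minutes = 12:54.

Final answer: 12:54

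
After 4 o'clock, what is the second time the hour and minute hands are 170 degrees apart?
At t minutes past 4:00, the hour hand is at 30 x 4 + 0.5t degrees and the minute hand is at 6t degrees.
The smaller angle between them is 170 degrees when |30H - 5.5t| = 170 or |30H - 5.5t| = 190.
With H = 4, solve 30 x 4 - 5.5t = +/- target for each target:
  t = (30 x 4 - 170) / 5.5 = -9.09 (outside (0, 60))
  t = (30 x 4 + 170) / 5.5 = 52.73
  t = (30 x 4 - 190) / 5.5 = -12.73 (outside (0, 60))
  t = (30 x 4 + 190) / 5.5 = 56.36
Valid solutions in (0, 60): {52.73, 56.36} minutes.
The second occurrence is t = 56.36 minutes.
The hands form a 170-degree angle at 56.36 minutes past 4:00.

Final answer: 56.36 minutes past 4:00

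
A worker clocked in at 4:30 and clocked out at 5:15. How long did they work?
From 4:30 to 5:15:
(5 x 60 + 15) - (4 x 60 + 30) = 315 - 270 = 45 minutes
= 45 minutes

Final answer: 45 minutes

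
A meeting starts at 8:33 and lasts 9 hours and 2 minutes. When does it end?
Starting time: 8:33
Adding 2 minutes to 33 minutes: 33 + 2 = 35 minutes
Adding 9 hours: 8 + 9 = 17 - 12 = 5
Final time: 5:35

Final answer: 5:35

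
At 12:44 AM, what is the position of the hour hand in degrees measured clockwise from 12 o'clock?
The hour hand moves 30 degrees per hour and 0.5 degrees per minute.
At 12:44: (0) x 30 + 44 x 0.5 = 0 + 22 = 22 degrees

Final answer: 22 degrees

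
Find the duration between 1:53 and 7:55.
From 1:53 to 7:55:
(7 x 60 + 55) - (1 x 60 + 53) = 475 - 113 = 362 minutes
= 6 hours and 2 minutes

Final answer: 6 hours and 2 minutes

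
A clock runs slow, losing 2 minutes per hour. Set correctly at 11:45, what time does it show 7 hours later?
For every 60 true minutes, the faulty clock advances 60 - 2 = 58 minutes.
True elapsed: 7 hours = 420 minutes.
Faulty clock advances: 420 x 58/60 = 406 minutes (drift: 14 minutes behind).
Shown time: 11:45 + 406 minutes = 6:31.

Final answer: 6:31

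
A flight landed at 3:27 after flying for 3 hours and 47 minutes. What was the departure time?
Starting time: 3:27 = 207 total minutes past 12:00
Subtracting: 3 hours and 47 minutes = 227 minutes
207 - 227 = -20 (negative, add 12 hours = 720) = 700 minutes
= 11 hours and 40 minutes past 12:00 = 11:40

Final answer: 11:40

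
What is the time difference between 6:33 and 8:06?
From 6:33 to 8:06:
(8 x 60 + 6) - (6 x 60 + 33) = 486 - 393 = 93 minutes
= 1 hour and 33 minutes

Final answer: 1 hour and 33 minutes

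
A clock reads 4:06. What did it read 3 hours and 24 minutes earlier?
Starting time: 4:06 = 246 total minutes past 12:00
Subtracting: 3 hours and 24 minutes = 204 minutes
246 - 204 = 42 minutes
= 42 minutes past 12:00 = 12:42

Final answer: 12:42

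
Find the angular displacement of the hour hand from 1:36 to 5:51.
The hour hand moves 0.5 degrees per minute.
Time elapsed: 5:51 - 1:36 = 255 minutes
Angular displacement: 255 x 0.5 = 127.5 degrees

Final answer: 127.5 degrees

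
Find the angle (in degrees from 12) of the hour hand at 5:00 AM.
The hour hand moves 30 degrees per hour and 0.5 degrees per minute.
At 5:00: (5) x 30 + 0 x 0.5 = 150 + 0 = 150 degrees

Final answer: 150 degrees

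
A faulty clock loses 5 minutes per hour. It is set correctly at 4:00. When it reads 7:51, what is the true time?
For every 60 true minutes, the faulty clock advances 55 minutes, so 1 faulty-clock minute corresponds to 60/55 true minutes.
From 4:00 to 7:51 on the faulty dial is 231 minutes.
True elapsed: 231 x 60/55 = 252 minutes = 4 hours and 12 minutes.
True time: 4:00 + 4 hours and 12 minutes = 8:12.

Final answer: 8:12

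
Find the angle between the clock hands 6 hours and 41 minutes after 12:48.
First find the time 6 hours and 41 minutes after 12:48.
Total minutes: 12 x 60 + 48 + 6 x 60 + 41 = 1169.
1169 mod 720 = 449 minutes = 7:29.
Now compute the angle at 7:29:
Hour hand: 7 x 30 + 29 x 0.5 = 224.5 degrees
Minute hand: 29 x 6 = 174 degrees
Difference: |224.5 - 174| = 50.5 degrees
The angle is 50.5 degrees

Final answer: 50.5 degrees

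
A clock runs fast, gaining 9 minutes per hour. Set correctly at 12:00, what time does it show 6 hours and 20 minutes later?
For every 60 true minutes, the faulty clock advances 60 + 9 = 69 minutes.
True elapsed: 6 hours and 20 minutes = 380 minutes.
Faulty clock advances: 380 x 69/60 = 437 minutes (drift: 57 minutes ahead).
Shown time: 12:00 + 437 minutes = 7:17.

Final answer: 7:17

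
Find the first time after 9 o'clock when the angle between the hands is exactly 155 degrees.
At t minutes past 9:00, the hour hand is at 30 x 9 + 0.5t degrees and the minute hand is at 6t degrees.
The smaller angle between them is 155 degrees when |30H - 5.5t| = 155 or |30H - 5.5t| = 205.
With H = 9, solve 30 x 9 - 5.5t = +/- target for each target:
  t = (30 x 9 - 155) / 5.5 = 20.91
  t = (30 x 9 + 155) / 5.5 = 77.27 (outside (0, 60))
  t = (30 x 9 - 205) / 5.5 = 11.82
  t = (30 x 9 + 205) / 5.5 = 86.36 (outside (0, 60))
Valid solutions in (0, 60): {11.82, 20.91} minutes.
The first occurrence is t = 11.82 minutes.
The hands form a 155-degree angle at 11.82 minutes past 9:00.

Final answer: 11.82 minutes past 9:00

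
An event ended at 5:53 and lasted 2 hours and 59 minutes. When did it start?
Starting time: 5:53 = 353 total minutes past 12:00
Subtracting: 2 hours and 59 minutes = 179 minutes
353 - 179 = 174 minutes
= 2 hours and 54 minutes past 12:00 = 2:54

Final answer: 2:54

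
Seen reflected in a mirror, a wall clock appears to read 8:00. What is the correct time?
Reflection across the vertical (12-6) axis maps a hand at angle A degrees to (360 - A) degrees, which sends a reading of T minutes past 12:00 to (720 - T) minutes past 12:00.
Mirror reads 8:00 = 480 minutes past 12:00.
Actual time: (720 - 480) mod 720 = 240 minutes = 4:00.

Final answer: 4:00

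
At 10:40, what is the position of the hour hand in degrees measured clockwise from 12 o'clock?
The hour hand moves 30 degrees per hour and 0.5 degrees per minute.
At 10:40: (10) x 30 + 40 x 0.5 = 300 + 20 = 320 degrees

Final answer: 320 degrees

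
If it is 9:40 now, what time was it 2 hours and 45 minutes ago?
Starting time: 9:40 = 580 total minutes past 12:00
Subtracting: 2 hours and 45 minutes = 165 minutes
580 - 165 = 415 minutes
= 6 hours and 55 minutes past 12:00 = 6:55

Final answer: 6:55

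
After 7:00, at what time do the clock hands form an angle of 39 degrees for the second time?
At t minutes past 7:00, the hour hand is at 30 x 7 + 0.5t degrees and the minute hand is at 6t degrees.
The smaller angle between them is 39 degrees when |30H - 5.5t| = 39 or |30H - 5.5t| = 321.
With H = 7, solve 30 x 7 - 5.5t = +/- target for each target:
  t = (30 x 7 - 39) / 5.5 = 31.09
  t = (30 x 7 + 39) / 5.5 = 45.27
  t = (30 x 7 - 321) / 5.5 = -20.18 (outside (0, 60))
  t = (30 x 7 + 321) / 5.5 = 96.55 (outside (0, 60))
Valid solutions in (0, 60): {31.09, 45.27} minutes.
The second occurrence is t = 45.27 minutes.
The hands form a 39-degree angle at 45.27 minutes past 7:00.

Final answer: 45.27 minutes past 7:00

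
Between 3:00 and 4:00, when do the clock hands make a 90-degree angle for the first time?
At t minutes past 3:00, the hour hand is at 30 x 3 + 0.5t degrees and the minute hand is at 6t degrees.
The smaller angle between them is 90 degrees when |30H - 5.5t| = 90 or |30H - 5.5t| = 270.
With H = 3, solve 30 x 3 - 5.5t = +/- target for each target:
  t = (30 x 3 - 90) / 5.5 = 0 (outside (0, 60))
  t = (30 x 3 + 90) / 5.5 = 32.73
  t = (30 x 3 - 270) / 5.5 = -32.73 (outside (0, 60))
  t = (30 x 3 + 270) / 5.5 = 65.45 (outside (0, 60))
Valid solutions in (0, 60): {32.73} minutes.
The first occurrence is t = 32.73 minutes.
The hands form a 90-degree angle at 32.73 minutes past 3:00.

Final answer: 32.73 minutes past 3:00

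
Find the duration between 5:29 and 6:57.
From 5:29 to 6:57:
(6 x 60 + 57) - (5 x 60 + 29) = 417 - 329 = 88 minutes
= 1 hour and 28 minutes

Final answer: 1 hour and 28 minutes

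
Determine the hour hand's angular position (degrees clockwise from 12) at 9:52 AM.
The hour hand moves 30 degrees per hour and 0.5 degrees per minute.
At 9:52: (9) x 30 + 52 x 0.5 = 270 + 26 = 296 degrees

Final answer: 296 degrees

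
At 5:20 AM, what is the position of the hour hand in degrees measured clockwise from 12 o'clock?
The hour hand moves 30 degrees per hour and 0.5 degrees per minute.
At 5:20: (5) x 30 + 20 x 0.5 = 150 + 10 = 160 degrees

Final answer: 160 degrees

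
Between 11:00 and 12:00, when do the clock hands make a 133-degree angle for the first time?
At t minutes past 11:00, the hour hand is at 30 x 11 + 0.5t degrees and the minute hand is at 6t degrees.
The smaller angle between them is 133 degrees when |30H - 5.5t| = 133 or |30H - 5.5t| = 227.
With H = 11, solve 30 x 11 - 5.5t = +/- target for each target:
  t = (30 x 11 - 133) / 5.5 = 35.82
  t = (30 x 11 + 133) / 5.5 = 84.18 (outside (0, 60))
  t = (30 x 11 - 227) / 5.5 = 18.73
  t = (30 x 11 + 227) / 5.5 = 101.27 (outside (0, 60))
Valid solutions in (0, 60): {18.73, 35.82} minutes.
The first occurrence is t = 18.73 minutes.
The hands form a 133-degree angle at 18.73 minutes past 11:00.

Final answer: 18.73 minutes past 11:00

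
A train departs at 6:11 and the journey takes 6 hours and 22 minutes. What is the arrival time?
Starting time: 6:11
Adding 22 minutes to 11 minutes: 11 + 22 = 33 minutes
Adding 6 hours: 6 + 6 = 12
Final time: 12:33

Final answer: 12:33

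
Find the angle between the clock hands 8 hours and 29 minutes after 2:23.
First find the time 8 hours and 29 minutes after 2:23.
Total minutes: 2 x 60 + 23 + 8 x 60 + 29 = 652.
652 mod 720 = 652 minutes = 10:52.
Now compute the angle at 10:52:
Hour hand: 10 x 30 + 52 x 0.5 = 326 degrees
Minute hand: 52 x 6 = 312 degrees
Difference: |326 - 312| = 14 degrees
The angle is 14 degrees

Final answer: 14 degrees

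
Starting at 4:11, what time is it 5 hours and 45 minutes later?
Starting time: 4:11
Adding 45 minutes to 11 minutes: 11 + 45 = 56 minutes
Adding 5 hours: 4 + 5 = 9
Final time: 9:56

Final answer: 9:56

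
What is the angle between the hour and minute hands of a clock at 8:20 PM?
Hour hand position: 8 x 30 + 20 x 0.5 = 250 degrees
Minute hand position: 20 x 6 = 120 degrees
Difference: |250 - 120| = 130 degrees
The angle between the hands is 130 degrees

Final answer: 130 degrees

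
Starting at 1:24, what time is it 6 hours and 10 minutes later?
Starting time: 1:24
Adding 10 minutes to 24 minutes: 24 + 10 = 34 minutes
Adding 6 hours: 1 + 6 = 7
Final time: 7:34

Final answer: 7:34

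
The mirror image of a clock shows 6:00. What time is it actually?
Reflection across the vertical (12-6) axis maps a hand at angle A degrees to (360 - A) degrees, which sends a reading of T minutes past 12:00 to (720 - T) minutes past 12:00.
Mirror reads 6:00 = 360 minutes past 12:00.
Actual time: (720 - 360) mod 720 = 360 minutes = 6:00.

Final answer: 6:00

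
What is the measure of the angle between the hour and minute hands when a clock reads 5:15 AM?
Hour hand position: 5 x 30 + 15 x 0.5 = 157.5 degrees
Minute hand position: 15 x 6 = 90 degrees
Difference: |157.5 - 90| = 67.5 degrees
The angle between the hands is 67.5 degrees

Final answer: 67.5 degrees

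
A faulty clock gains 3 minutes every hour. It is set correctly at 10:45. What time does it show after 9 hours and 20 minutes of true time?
For every 60 true minutes, the faulty clock advances 60 + 3 = 63 minutes.
True elapsed: 9 hours and 20 minutes = 560 minutes.
Faulty clock advances: 560 x 63/60 = 588 minutes (drift: 28 minutes ahead).
Shown time: 10:45 + 588 minutes = 8:33.

Final answer: 8:33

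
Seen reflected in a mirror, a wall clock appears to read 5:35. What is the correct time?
Reflection across the vertical (12-6) axis maps a hand at angle A degrees to (360 - A) degrees, which sends a reading of T minutes past 12:00 to (720 - T) minutes past 12:00.
Mirror reads 5:35 = 335 minutes past 12:00.
Actual time: (720 - 335) mod 720 = 385 minutes = 6:25.

Final answer: 6:25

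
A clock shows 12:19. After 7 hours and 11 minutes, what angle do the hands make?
First find the time 7 hours and 11 minutes after 12:19.
Total minutes: 12 x 60 + 19 + 7 x 60 + 11 = 1170.
1170 mod 720 = 450 minutes = 7:30.
Now compute the angle at 7:30:
Hour hand: 7 x 30 + 30 x 0.5 = 225 degrees
Minute hand: 30 x 6 = 180 degrees
Difference: |225 - 180| = 45 degrees
The angle is 45 degrees

Final answer: 45 degrees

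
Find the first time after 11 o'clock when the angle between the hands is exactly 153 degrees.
At t minutes past 11:00, the hour hand is at 30 x 11 + 0.5t degrees and the minute hand is at 6t degrees.
The smaller angle between them is 153 degrees when |30H - 5.5t| = 153 or |30H - 5.5t| = 207.
With H = 11, solve 30 x 11 - 5.5t = +/- target for each target:
  t = (30 x 11 - 153) / 5.5 = 32.18
  t = (30 x 11 + 153) / 5.5 = 87.82 (outside (0, 60))
  t = (30 x 11 - 207) / 5.5 = 22.36
  t = (30 x 11 + 207) / 5.5 = 97.64 (outside (0, 60))
Valid solutions in (0, 60): {22.36, 32.18} minutes.
The first occurrence is t = 22.36 minutes.
The hands form a 153-degree angle at 22.36 minutes past 11:00.

Final answer: 22.36 minutes past 11:00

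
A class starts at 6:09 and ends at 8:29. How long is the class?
From 6:09 to 8:29:
(8 x 60 + 29) - (6 x 60 + 9) = 509 - 369 = 140 minutes
= 2 hours and 20 minutes

Final answer: 2 hours and 20 minutes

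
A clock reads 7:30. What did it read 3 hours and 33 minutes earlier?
Starting time: 7:30 = 450 total minutes past 12:00
Subtracting: 3 hours and 33 minutes = 213 minutes
450 - 213 = 237 minutes
= 3 hours and 57 minutes past 12:00 = 3:57

Final answer: 3:57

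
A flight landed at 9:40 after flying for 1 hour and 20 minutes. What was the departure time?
Starting time: 9:40 = 580 total minutes past 12:00
Subtracting: 1 hour and 20 minutes = 80 minutes
580 - 80 = 500 minutes
= 8 hours and 20 minutes past 12:00 = 8:20

Final answer: 8:20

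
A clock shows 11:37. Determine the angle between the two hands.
Hour hand position: 11 x 30 + 37 x 0.5 = 348.5 degrees
Minute hand position: 37 x 6 = 222 degrees
Difference: |348.5 - 222| = 126.5 degrees
The angle between the hands is 126.5 degrees

Final answer: 126.5 degrees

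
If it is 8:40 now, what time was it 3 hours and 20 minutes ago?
Starting time: 8:40 = 520 total minutes past 12:00
Subtracting: 3 hours and 20 minutes = 200 minutes
520 - 200 = 320 minutes
= 5 hours and 20 minutes past 12:00 = 5:20

Final answer: 5:20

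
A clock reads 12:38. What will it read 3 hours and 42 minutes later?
Starting time: 12:38
Adding 42 minutes to 38 minutes: 38 + 42 = 80 minutes = 1 hour and 20 minutes
Adding 3 hours: 12 + 3 + 1 (carry) = 16 - 12 = 4
Final time: 4:20

Final answer: 4:20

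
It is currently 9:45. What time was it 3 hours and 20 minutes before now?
Starting time: 9:45 = 585 total minutes past 12:00
Subtracting: 3 hours and 20 minutes = 200 minutes
585 - 200 = 385 minutes
= 6 hours and 25 minutes past 12:00 = 6:25

Final answer: 6:25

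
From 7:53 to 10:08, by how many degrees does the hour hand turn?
The hour hand moves 0.5 degrees per minute.
Time elapsed: 10:08 - 7:53 = 135 minutes
Angular displacement: 135 x 0.5 = 67.5 degrees

Final answer: 67.5 degrees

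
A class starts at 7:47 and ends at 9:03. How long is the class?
From 7:47 to 9:03:
(9 x 60 + 3) - (7 x 60 + 47) = 543 - 467 = 76 minutes
= 1 hour and 16 minutes

Final answer: 1 hour and 16 minutes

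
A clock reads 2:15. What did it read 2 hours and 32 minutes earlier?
Starting time: 2:15 = 135 total minutes past 12:00
Subtracting: 2 hours and 32 minutes = 152 minutes
135 - 152 = -17 (negative, add 12 hours = 720) = 703 minutes
= 11 hours and 43 minutes past 12:00 = 11:43

Final answer: 11:43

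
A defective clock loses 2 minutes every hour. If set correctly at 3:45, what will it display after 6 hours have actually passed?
For every 60 true minutes, the faulty clock advances 60 - 2 = 58 minutes.
True elapsed: 6 hours = 360 minutes.
Faulty clock advances: 360 x 58/60 = 348 minutes (drift: 12 minutes behind).
Shown time: 3:45 + 348 minutes = 9:33.

Final answer: 9:33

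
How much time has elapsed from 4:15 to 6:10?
From 4:15 to 6:10:
(6 x 60 + 10) - (4 x 60 + 15) = 370 - 255 = 115 minutes
= 1 hour and 55 minutes

Final answer: 1 hour and 55 minutes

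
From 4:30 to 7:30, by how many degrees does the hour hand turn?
The hour hand moves 0.5 degrees per minute.
Time elapsed: 7:30 - 4:30 = 180 minutes
Angular displacement: 180 x 0.5 = 90 degrees

Final answer: 90 degrees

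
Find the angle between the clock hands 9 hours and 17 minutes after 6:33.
First find the time 9 hours and 17 minutes after 6:33.
Total minutes: 6 x 60 + 33 + 9 x 60 + 17 = 950.
950 mod 720 = 230 minutes = 3:50.
Now compute the angle at 3:50:
Hour hand: 3 x 30 + 50 x 0.5 = 115 degrees
Minute hand: 50 x 6 = 300 degrees
Difference: |115 - 300| = 185 degrees
Smaller angle: 360 - 185 = 175 degrees

Final answer: 175 degrees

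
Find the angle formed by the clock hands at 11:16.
Hour hand position: 11 x 30 + 16 x 0.5 = 338 degrees
Minute hand position: 16 x 6 = 96 degrees
Difference: |338 - 96| = 242 degrees
Since 242 > 180, the smaller angle is 360 - 242 = 118 degrees

Final answer: 118 degrees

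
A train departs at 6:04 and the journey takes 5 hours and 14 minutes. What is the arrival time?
Starting time: 6:04
Adding 14 minutes to 4 minutes: 4 + 14 = 18 minutes
Adding 5 hours: 6 + 5 = 11
Final time: 11:18

Final answer: 11:18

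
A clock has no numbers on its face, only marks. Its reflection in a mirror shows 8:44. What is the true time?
Reflection across the vertical (12-6) axis maps a hand at angle A degrees to (360 - A) degrees, which sends a reading of T minutes past 12:00 to (720 - T) minutes past 12:00.
Mirror reads 8:44 = 524 minutes past 12:00.
Actual time: (720 - 524) mod 720 = 196 minutes = 3:16.

Final answer: 3:16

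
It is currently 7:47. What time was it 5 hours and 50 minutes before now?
Starting time: 7:47 = 467 total minutes past 12:00
Subtracting: 5 hours and 50 minutes = 350 minutes
467 - 350 = 117 minutes
= 1 hour and 57 minutes past 12:00 = 1:57

Final answer: 1:57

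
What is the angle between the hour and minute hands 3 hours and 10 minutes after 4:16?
First find the time 3 hours and 10 minutes after 4:16.
Total minutes: 4 x 60 + 16 + 3 x 60 + 10 = 446.
446 mod 720 = 446 minutes = 7:26.
Now compute the angle at 7:26:
Hour hand: 7 x 30 + 26 x 0.5 = 223 degrees
Minute hand: 26 x 6 = 156 degrees
Difference: |223 - 156| = 67 degrees
The angle is 67 degrees

Final answer: 67 degrees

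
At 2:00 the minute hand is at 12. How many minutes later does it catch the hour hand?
The minute hand gains 5.5 degrees per minute on the hour hand.
At 2:00, the hour hand is at 60 degrees and the minute hand is at 0 degrees.
The gap is 60 degrees. Time to close: 60/5.5 = 60 x 2/11 = 10.91 minutes.
The hands overlap at 10.91 minutes past 2:00.

Final answer: 10.91 minutes past 2:00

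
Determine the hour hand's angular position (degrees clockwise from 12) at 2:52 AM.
The hour hand moves 30 degrees per hour and 0.5 degrees per minute.
At 2:52: (2) x 30 + 52 x 0.5 = 60 + 26 = 86 degrees

Final answer: 86 degrees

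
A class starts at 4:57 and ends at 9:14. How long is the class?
From 4:57 to 9:14:
(9 x 60 + 14) - (4 x 60 + 57) = 554 - 297 = 257 minutes
= 4 hours and 17 minutes

Final answer: 4 hours and 17 minutes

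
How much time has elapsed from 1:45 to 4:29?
From 1:45 to 4:29:
(4 x 60 + 29) - (1 x 60 + 45) = 269 - 105 = 164 minutes
= 2 hours and 44 minutes

Final answer: 2 hours and 44 minutes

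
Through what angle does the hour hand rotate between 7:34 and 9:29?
The hour hand moves 0.5 degrees per minute.
Time elapsed: 9:29 - 7:34 = 115 minutes
Angular displacement: 115 x 0.5 = 57.5 degrees

Final answer: 57.5 degrees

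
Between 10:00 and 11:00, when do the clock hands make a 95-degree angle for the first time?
At t minutes past 10:00, the hour hand is at 30 x 10 + 0.5t degrees and the minute hand is at 6t degrees.
The smaller angle between them is 95 degrees when |30H - 5.5t| = 95 or |30H - 5.5t| = 265.
With H = 10, solve 30 x 10 - 5.5t = +/- target for each target:
  t = (30 x 10 - 95) / 5.5 = 37.27
  t = (30 x 10 + 95) / 5.5 = 71.82 (outside (0, 60))
  t = (30 x 10 - 265) / 5.5 = 6.36
  t = (30 x 10 + 265) / 5.5 = 102.73 (outside (0, 60))
Valid solutions in (0, 60): {6.36, 37.27} minutes.
The first occurrence is t = 6.36 minutes.
The hands form a 95-degree angle at 6.36 minutes past 10:00.

Final answer: 6.36 minutes past 10:00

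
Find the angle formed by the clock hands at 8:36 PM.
Hour hand position: 8 x 30 + 36 x 0.5 = 258 degrees
Minute hand position: 36 x 6 = 216 degrees
Difference: |258 - 216| = 42 degrees
The angle between the hands is 42 degrees

Final answer: 42 degrees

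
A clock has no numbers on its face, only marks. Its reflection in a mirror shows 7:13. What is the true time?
Reflection across the vertical (12-6) axis maps a hand at angle A degrees to (360 - A) degrees, which sends a reading of T minutes past 12:00 to (720 - T) minutes past 12:00.
Mirror reads 7:13 = 433 minutes past 12:00.
Actual time: (720 - 433) mod 720 = 287 minutes = 4:47.

Final answer: 4:47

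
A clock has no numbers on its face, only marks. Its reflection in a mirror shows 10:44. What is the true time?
Reflection across the vertical (12-6) axis maps a hand at angle A degrees to (360 - A) degrees, which sends a reading of T minutes past 12:00 to (720 - T) minutes past 12:00.
Mirror reads 10:44 = 644 minutes past 12:00.
Actual time: (720 - 644) mod 720 = 76 minutes = 1:16.

Final answer: 1:16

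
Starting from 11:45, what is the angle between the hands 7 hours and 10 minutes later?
First find the time 7 hours and 10 minutes after 11:45.
Total minutes: 11 x 60 + 45 + 7 x 60 + 10 = 1135.
1135 mod 720 = 415 minutes = 6:55.
Now compute the angle at 6:55:
Hour hand: 6 x 30 + 55 x 0.5 = 207.5 degrees
Minute hand: 55 x 6 = 330 degrees
Difference: |207.5 - 330| = 122.5 degrees
The angle is 122.5 degrees

Final answer: 122.5 degrees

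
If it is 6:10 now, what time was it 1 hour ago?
Starting time: 6:10 = 370 total minutes past 12:00
Subtracting: 1 hour = 60 minutes
370 - 60 = 310 minutes
= 5 hours and 10 minutes past 12:00 = 5:10

Final answer: 5:10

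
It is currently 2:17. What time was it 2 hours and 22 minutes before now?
Starting time: 2:17 = 137 total minutes past 12:00
Subtracting: 2 hours and 22 minutes = 142 minutes
137 - 142 = -5 (negative, add 12 hours = 720) = 715 minutes
= 11 hours and 55 minutes past 12:00 = 11:55

Final answer: 11:55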